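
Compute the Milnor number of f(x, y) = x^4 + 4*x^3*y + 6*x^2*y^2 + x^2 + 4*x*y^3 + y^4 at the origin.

The Hessian of f at 0 has rank 1. Corank 1: A-series; mu = 3 gives A_3.

3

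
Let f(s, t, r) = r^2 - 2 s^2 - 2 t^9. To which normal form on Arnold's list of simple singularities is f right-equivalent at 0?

A8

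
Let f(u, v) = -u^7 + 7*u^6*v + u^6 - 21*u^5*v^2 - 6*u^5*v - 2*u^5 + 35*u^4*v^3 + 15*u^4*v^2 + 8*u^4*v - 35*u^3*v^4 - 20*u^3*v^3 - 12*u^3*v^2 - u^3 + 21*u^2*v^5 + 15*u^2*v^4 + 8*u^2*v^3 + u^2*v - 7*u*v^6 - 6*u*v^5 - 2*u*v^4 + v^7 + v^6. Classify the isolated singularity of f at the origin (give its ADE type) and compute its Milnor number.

Type D7, Milnor number mu = 7.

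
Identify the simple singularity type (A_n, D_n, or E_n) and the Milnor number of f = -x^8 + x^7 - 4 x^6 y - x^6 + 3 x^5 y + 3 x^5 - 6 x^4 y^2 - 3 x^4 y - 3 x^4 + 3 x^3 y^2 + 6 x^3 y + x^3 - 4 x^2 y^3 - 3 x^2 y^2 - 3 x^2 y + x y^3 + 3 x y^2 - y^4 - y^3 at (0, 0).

Type E7, Milnor number mu = 7.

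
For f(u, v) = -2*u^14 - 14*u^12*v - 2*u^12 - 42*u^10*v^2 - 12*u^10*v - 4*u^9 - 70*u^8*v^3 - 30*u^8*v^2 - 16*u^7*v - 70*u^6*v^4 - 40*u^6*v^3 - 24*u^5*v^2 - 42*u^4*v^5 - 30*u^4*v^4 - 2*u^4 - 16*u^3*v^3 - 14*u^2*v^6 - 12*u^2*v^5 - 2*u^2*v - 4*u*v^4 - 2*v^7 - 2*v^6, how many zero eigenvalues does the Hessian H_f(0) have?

2

The Hessian at 0 is [[0, 0], [0, 0]] of rank 0; hence corank 2.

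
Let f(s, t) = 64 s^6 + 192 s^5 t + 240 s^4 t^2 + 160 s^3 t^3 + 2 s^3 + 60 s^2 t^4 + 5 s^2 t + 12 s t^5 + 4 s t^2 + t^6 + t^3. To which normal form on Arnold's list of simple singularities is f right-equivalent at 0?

D_7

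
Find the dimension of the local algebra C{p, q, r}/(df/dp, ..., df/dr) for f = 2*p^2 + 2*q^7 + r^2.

6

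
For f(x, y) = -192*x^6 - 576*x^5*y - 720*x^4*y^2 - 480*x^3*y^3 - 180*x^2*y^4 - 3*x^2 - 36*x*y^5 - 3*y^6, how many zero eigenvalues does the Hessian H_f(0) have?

1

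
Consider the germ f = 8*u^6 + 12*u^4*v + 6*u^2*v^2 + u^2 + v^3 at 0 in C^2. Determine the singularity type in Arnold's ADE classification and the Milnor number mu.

Type A2, Milnor number mu = 2.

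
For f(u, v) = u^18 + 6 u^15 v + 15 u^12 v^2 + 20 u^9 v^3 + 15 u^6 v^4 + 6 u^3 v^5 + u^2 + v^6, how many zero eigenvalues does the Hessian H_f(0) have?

1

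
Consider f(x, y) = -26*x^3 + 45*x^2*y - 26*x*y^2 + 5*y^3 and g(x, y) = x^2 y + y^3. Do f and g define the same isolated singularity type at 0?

Yes.

The Hessian of f at 0 has rank 0. Corank 2; j^3 = -(2*x - y)*(13*x^2 - 16*x*y + 5*y^2) splits into three distinct lines over C (the quadratic factor has nonzero discriminant), so D_4. The Hessian of g at 0 has rank 0. Corank 2; j^3 = y*(x^2 + y^2) splits into three distinct lines over C (the quadratic factor has nonzero discriminant), so D_4. Both have type D_4, hence right-equivalent.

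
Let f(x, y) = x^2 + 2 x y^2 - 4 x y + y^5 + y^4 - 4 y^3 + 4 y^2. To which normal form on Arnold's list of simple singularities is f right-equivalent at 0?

A_{4}

The Hessian of f at 0 is [[2, -4], [-4, 8]] with rank 1, so corank 1. A Groebner basis of the Jacobian ideal J(f) in C{x,y} is {x^2 - 4*x*y - 4*x + 8*y, x + y^2 - 2*y}; counting standard monomials gives mu = 4. Corank 1: A-series; mu = 4 gives A_4.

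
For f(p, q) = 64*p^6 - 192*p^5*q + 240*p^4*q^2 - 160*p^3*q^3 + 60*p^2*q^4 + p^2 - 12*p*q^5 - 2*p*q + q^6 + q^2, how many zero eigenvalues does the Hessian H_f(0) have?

1

Hessian at 0 has rank 1.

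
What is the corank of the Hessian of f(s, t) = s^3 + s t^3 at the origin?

2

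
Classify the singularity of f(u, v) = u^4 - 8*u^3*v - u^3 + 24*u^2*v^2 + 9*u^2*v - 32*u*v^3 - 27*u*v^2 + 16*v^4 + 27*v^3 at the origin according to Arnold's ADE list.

The Hessian of f at 0 has rank 0. Corank 2; j^3 = -(u - 3*v)^3 is a perfect cube, so E-series; the 4-jet and mu = 6 give E_6.

E_{6}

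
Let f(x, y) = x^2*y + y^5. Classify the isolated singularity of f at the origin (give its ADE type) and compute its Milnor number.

The Hessian of f at 0 is [[0, 0], [0, 0]] with rank 0, so corank 2. A Groebner basis of the Jacobian ideal J(f) in C{x,y} is {x^2/5 + y^4, x^3, x*y}; counting standard monomials gives mu = 6. Corank 2; j^3 = x^2*y has shape L^2 M (L != M), so D-series; mu = 6 gives D_6.

Type D_{6}, Milnor number mu = 6.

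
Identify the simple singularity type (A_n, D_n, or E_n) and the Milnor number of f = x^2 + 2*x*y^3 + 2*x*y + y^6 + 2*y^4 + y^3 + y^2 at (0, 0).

Type A_2, Milnor number mu = 2.

The Hessian of f at 0 has rank 1. Corank 1: A-series; mu = 2 gives A_2.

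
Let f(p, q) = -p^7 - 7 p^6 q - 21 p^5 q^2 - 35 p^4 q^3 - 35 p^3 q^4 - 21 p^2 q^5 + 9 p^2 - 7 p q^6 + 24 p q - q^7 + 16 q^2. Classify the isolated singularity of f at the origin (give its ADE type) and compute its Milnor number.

The Hessian of f at 0 is [[18, 24], [24, 32]] with rank 1, so corank 1. A Groebner basis of the Jacobian ideal J(f) in C{p,q} is {q^6, p + 4*q/3}; counting standard monomials gives mu = 6. Corank 1: A-series; mu = 6 gives A_6.

Type A_{6}, Milnor number mu = 6.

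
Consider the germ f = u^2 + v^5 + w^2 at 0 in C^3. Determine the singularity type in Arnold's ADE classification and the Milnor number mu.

The Hessian of f at 0 is [[2, 0, 0], [0, 0, 0], [0, 0, 2]] with rank 2, so corank 1. A Groebner basis of the Jacobian ideal J(f) in C{u,v,w} is {v^4, u, w}; counting standard monomials gives mu = 4. Corank 1: A-series; mu = 4 gives A_4.

Type A_4, Milnor number mu = 4.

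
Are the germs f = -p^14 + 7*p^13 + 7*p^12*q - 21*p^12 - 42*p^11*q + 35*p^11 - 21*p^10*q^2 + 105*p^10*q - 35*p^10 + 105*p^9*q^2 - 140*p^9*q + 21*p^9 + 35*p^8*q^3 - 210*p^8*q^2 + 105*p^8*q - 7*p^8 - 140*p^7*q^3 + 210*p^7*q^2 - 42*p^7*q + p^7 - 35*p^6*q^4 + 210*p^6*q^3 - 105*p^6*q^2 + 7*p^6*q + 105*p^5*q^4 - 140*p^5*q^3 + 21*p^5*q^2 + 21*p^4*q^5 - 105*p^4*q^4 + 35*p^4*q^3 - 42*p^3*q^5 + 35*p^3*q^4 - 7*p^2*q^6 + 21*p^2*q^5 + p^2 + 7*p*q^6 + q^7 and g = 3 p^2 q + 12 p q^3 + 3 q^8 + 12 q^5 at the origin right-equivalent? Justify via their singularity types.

The Hessian of f at 0 has rank 1. Corank 1: A-series; mu = 6 gives A_6. The Hessian of g at 0 has rank 0. Corank 2; j^3 = 3*p^2*q has shape L^2 M (L != M), so D-series; mu = 9 gives D_9. f is A_6 but g is D_9, hence not right-equivalent.

No.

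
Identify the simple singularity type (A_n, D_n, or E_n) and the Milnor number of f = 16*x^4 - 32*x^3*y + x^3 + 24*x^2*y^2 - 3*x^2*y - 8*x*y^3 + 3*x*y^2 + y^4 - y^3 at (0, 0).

Type E_6, Milnor number mu = 6.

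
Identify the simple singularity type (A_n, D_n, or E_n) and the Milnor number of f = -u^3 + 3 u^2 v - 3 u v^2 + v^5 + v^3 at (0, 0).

The Hessian of f at 0 is [[0, 0], [0, 0]] with rank 0, so corank 2. A Groebner basis of the Jacobian ideal J(f) in C{u,v} is {v^4, u^2 - 2*u*v + v^2}; counting standard monomials gives mu = 8. Corank 2; j^3 = -(u - v)^3 is a perfect cube, so E-series; the 5-jet and mu = 8 give E_8.

Type E8, Milnor number mu = 8.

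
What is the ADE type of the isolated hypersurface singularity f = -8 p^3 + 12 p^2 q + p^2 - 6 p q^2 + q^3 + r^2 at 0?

The Hessian of f at 0 is [[2, 0, 0], [0, 0, 0], [0, 0, 2]] with rank 2, so corank 1. A Groebner basis of the Jacobian ideal J(f) in C{p,q,r} is {q^2, p, r}; counting standard monomials gives mu = 2. Corank 1: A-series; mu = 2 gives A_2.

A_{2}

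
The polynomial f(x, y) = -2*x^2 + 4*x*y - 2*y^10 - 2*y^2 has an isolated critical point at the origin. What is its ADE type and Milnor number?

The Hessian of f at 0 has rank 1. Corank 1: A-series; mu = 9 gives A_9.

Type A_9, Milnor number mu = 9.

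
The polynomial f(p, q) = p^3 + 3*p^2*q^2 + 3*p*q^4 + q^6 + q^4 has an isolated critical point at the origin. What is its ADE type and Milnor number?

Type E_{6}, Milnor number mu = 6.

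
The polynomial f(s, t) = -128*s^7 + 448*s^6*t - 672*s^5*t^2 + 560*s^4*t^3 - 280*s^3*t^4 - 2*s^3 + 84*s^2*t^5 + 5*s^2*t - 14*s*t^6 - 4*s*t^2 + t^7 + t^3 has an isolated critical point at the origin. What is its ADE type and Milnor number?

The Hessian of f at 0 is [[0, 0], [0, 0]] with rank 0, so corank 2. A Groebner basis of the Jacobian ideal J(f) in C{s,t} is {-s*t/14 + t^6 + t^2/14, s*t^2 - t^3, s^2 - 3*s*t/2 + t^2/2}; counting standard monomials gives mu = 8. Corank 2; j^3 = -(s - t)^2*(2*s - t) has shape L^2 M (L != M), so D-series; mu = 8 gives D_8.

Type D8, Milnor number mu = 8.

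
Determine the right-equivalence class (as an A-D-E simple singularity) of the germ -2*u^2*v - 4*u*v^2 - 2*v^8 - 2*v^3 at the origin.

The Hessian of f at 0 is [[0, 0], [0, 0]] with rank 0, so corank 2. A Groebner basis of the Jacobian ideal J(f) in C{u,v} is {u^2/8 + v^7 - v^2/8, u^3 + v^3, u*v + v^2}; counting standard monomials gives mu = 9. Corank 2; j^3 = -2*v*(u + v)^2 has shape L^2 M (L != M), so D-series; mu = 9 gives D_9.

D9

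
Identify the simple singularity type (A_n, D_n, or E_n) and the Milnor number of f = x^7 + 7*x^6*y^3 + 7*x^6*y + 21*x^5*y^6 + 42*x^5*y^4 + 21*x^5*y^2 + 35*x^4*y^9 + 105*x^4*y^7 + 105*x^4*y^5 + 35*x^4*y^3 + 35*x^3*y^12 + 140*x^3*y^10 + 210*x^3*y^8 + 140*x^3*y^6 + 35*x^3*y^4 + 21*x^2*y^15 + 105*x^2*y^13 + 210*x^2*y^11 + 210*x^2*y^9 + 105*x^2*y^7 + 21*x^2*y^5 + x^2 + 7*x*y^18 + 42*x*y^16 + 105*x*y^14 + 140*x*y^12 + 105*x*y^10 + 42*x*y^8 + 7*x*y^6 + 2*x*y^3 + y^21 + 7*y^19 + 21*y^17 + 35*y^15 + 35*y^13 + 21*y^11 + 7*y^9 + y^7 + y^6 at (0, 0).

Type A_{6}, Milnor number mu = 6.

The Hessian of f at 0 has rank 1. Corank 1: A-series; mu = 6 gives A_6.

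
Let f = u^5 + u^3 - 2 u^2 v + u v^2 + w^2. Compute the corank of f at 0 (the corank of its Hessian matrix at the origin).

2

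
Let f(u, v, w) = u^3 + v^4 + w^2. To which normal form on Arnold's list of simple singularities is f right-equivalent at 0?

The Hessian of f at 0 has rank 1. Corank 2; j^3 = u^3 is a perfect cube, so E-series; the 4-jet and mu = 6 give E_6.

E6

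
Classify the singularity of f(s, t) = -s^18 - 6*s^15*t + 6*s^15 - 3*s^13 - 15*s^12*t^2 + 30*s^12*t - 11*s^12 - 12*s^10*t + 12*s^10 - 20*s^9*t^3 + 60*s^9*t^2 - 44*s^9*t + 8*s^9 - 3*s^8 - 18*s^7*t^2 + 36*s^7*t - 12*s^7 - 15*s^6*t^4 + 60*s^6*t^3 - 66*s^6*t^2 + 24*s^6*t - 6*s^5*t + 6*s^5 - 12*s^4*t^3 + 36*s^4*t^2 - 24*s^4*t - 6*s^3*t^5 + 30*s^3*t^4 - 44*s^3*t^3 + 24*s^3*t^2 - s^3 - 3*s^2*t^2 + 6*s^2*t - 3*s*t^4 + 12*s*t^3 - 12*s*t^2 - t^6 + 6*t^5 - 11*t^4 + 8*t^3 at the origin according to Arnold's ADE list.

The Hessian of f at 0 is [[0, 0], [0, 0]] with rank 0, so corank 2. A Groebner basis of the Jacobian ideal J(f) in C{s,t} is {s^3 + 6*s^2 - 24*s*t + 24*t^2, s^2*t + 2*s^2 - 8*s*t + 8*t^2, s^2/2 + s*t^2 - 2*s*t + 2*t^2, t^3}; counting standard monomials gives mu = 6. Corank 2; j^3 = -(s - 2*t)^3 is a perfect cube, so E-series; the 4-jet and mu = 6 give E_6.

E_{6}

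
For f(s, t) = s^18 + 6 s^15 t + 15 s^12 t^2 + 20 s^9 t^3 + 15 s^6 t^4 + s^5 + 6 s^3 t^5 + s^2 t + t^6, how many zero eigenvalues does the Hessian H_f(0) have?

2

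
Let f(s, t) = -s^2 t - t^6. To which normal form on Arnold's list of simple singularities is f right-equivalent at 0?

The Hessian of f at 0 has rank 0. Corank 2; j^3 = -s^2*t has shape L^2 M (L != M), so D-series; mu = 7 gives D_7.

D_7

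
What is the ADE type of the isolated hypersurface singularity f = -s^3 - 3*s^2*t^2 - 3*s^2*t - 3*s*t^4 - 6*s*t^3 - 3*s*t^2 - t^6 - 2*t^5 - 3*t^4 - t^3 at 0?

The Hessian of f at 0 has rank 0. Corank 2; j^3 = -(s + t)^3 is a perfect cube, so E-series; the 5-jet and mu = 8 give E_8.

E_{8}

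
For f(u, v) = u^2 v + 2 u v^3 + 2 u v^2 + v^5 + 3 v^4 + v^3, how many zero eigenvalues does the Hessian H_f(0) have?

2

The Hessian at 0 is [[0, 0], [0, 0]] of rank 0; hence corank 2.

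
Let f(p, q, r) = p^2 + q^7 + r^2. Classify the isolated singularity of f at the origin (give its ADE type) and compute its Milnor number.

The Hessian of f at 0 has rank 2. Corank 1: A-series; mu = 6 gives A_6.

Type A_6, Milnor number mu = 6.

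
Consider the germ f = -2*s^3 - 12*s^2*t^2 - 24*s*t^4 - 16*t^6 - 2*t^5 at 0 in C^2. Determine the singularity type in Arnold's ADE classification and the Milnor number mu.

Type E_{8}, Milnor number mu = 8.

The Hessian of f at 0 is [[0, 0], [0, 0]] with rank 0, so corank 2. A Groebner basis of the Jacobian ideal J(f) in C{s,t} is {t^4, s^3, s^2/4 + s*t^2}; counting standard monomials gives mu = 8. Corank 2; j^3 = -2*s^3 is a perfect cube, so E-series; the 5-jet and mu = 8 give E_8.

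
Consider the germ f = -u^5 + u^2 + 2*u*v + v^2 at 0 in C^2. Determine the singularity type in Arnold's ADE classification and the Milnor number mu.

The Hessian of f at 0 has rank 1. Corank 1: A-series; mu = 4 gives A_4.

Type A_4, Milnor number mu = 4.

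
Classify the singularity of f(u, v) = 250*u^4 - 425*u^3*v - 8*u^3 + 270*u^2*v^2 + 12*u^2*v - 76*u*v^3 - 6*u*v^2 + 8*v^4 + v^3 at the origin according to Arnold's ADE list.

E_7

The Hessian of f at 0 is [[0, 0], [0, 0]] with rank 0, so corank 2. A Groebner basis of the Jacobian ideal J(f) in C{u,v} is {768*u^2/25 - 768*u*v/25 + v^4 - 8*v^3/25 + 192*v^2/25, u^3 - 108*u^2/25 + 108*u*v/25 - 2*v^3/25 - 27*v^2/25, u^2*v - 152*u^2/25 + 152*u*v/25 - 14*v^3/75 - 38*v^2/25, -32*u^2/5 + u*v^2 + 32*u*v/5 - 13*v^3/30 - 8*v^2/5}; counting standard monomials gives mu = 7. Corank 2; j^3 = -(2*u - v)^3 is a perfect cube, so E-series; the 4-jet and mu = 7 give E_7.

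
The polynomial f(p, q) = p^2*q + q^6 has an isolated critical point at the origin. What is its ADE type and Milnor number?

The Hessian of f at 0 has rank 0. Corank 2; j^3 = p^2*q has shape L^2 M (L != M), so D-series; mu = 7 gives D_7.

Type D_7, Milnor number mu = 7.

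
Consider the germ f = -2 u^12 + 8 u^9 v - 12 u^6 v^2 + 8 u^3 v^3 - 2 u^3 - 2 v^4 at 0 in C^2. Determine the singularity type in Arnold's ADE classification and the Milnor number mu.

Type E6, Milnor number mu = 6.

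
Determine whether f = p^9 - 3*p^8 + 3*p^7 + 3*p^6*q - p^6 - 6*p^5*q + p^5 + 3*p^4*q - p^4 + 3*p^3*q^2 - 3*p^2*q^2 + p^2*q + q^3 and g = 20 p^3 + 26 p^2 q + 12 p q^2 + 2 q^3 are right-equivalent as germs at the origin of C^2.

Yes.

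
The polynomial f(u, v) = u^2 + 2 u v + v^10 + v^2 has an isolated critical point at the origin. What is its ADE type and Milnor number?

Type A_9, Milnor number mu = 9.

The Hessian of f at 0 has rank 1. Corank 1: A-series; mu = 9 gives A_9.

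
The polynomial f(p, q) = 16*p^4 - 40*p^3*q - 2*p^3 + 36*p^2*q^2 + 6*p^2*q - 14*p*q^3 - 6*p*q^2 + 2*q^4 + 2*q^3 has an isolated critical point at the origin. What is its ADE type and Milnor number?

Type E_7, Milnor number mu = 7.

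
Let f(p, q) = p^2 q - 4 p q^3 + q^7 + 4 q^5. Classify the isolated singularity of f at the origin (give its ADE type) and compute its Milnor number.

Type D8, Milnor number mu = 8.

The Hessian of f at 0 has rank 0. Corank 2; j^3 = p^2*q has shape L^2 M (L != M), so D-series; mu = 8 gives D_8.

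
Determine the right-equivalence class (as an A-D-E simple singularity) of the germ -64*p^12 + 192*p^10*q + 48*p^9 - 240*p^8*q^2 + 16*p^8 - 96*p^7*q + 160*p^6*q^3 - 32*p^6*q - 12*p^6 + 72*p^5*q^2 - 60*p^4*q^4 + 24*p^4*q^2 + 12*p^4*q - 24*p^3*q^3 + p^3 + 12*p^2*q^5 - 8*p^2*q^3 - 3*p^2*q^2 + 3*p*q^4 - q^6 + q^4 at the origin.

E_6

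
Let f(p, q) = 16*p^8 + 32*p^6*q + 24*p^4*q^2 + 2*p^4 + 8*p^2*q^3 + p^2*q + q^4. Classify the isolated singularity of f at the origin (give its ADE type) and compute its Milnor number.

Type D5, Milnor number mu = 5.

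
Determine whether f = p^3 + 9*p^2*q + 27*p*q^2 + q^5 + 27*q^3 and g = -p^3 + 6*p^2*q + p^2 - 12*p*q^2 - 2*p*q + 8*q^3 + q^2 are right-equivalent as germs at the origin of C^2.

The Hessian of f at 0 has rank 0. Corank 2; j^3 = (p + 3*q)^3 is a perfect cube, so E-series; the 5-jet and mu = 8 give E_8. The Hessian of g at 0 has rank 1. Corank 1: A-series; mu = 2 gives A_2. f is E_8 but g is A_2, hence not right-equivalent.

No.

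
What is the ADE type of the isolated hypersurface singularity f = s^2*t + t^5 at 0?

The Hessian of f at 0 has rank 0. Corank 2; j^3 = s^2*t has shape L^2 M (L != M), so D-series; mu = 6 gives D_6.

D6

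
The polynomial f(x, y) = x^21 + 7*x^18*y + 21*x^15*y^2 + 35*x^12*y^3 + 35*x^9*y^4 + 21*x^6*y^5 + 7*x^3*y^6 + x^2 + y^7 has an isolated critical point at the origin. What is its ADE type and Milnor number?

The Hessian of f at 0 is [[2, 0], [0, 0]] with rank 1, so corank 1. A Groebner basis of the Jacobian ideal J(f) in C{x,y} is {y^6, x}; counting standard monomials gives mu = 6. Corank 1: A-series; mu = 6 gives A_6.

Type A6, Milnor number mu = 6.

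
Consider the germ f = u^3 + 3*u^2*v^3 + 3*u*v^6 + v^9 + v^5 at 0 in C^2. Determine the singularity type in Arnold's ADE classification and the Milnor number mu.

Type E_{8}, Milnor number mu = 8.

The Hessian of f at 0 is [[0, 0], [0, 0]] with rank 0, so corank 2. A Groebner basis of the Jacobian ideal J(f) in C{u,v} is {u^2/2 + u*v^3, v^4, u^3, u^2*v}; counting standard monomials gives mu = 8. Corank 2; j^3 = u^3 is a perfect cube, so E-series; the 5-jet and mu = 8 give E_8.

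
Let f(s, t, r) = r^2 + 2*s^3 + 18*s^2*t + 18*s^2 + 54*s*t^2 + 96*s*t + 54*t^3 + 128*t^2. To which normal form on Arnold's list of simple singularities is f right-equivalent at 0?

A_2

The Hessian of f at 0 has rank 2. Corank 1: A-series; mu = 2 gives A_2.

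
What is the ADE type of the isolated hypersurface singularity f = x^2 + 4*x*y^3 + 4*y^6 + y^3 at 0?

A2

The Hessian of f at 0 has rank 1. Corank 1: A-series; mu = 2 gives A_2.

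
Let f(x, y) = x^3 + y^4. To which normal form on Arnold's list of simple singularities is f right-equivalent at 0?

E_{6}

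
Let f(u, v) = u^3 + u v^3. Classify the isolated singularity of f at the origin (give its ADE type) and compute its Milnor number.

Type E_7, Milnor number mu = 7.

The Hessian of f at 0 is [[0, 0], [0, 0]] with rank 0, so corank 2. A Groebner basis of the Jacobian ideal J(f) in C{u,v} is {u^3, u*v^2, 3*u^2 + v^3}; counting standard monomials gives mu = 7. Corank 2; j^3 = u^3 is a perfect cube, so E-series; the 4-jet and mu = 7 give E_7.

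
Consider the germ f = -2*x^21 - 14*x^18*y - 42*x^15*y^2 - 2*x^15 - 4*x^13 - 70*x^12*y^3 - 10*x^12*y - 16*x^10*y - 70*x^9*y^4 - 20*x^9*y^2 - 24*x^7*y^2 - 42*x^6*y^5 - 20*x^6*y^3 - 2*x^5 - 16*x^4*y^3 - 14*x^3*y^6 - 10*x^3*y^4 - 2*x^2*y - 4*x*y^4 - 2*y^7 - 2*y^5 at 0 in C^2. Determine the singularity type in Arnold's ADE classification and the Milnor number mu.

Type D6, Milnor number mu = 6.

The Hessian of f at 0 is [[0, 0], [0, 0]] with rank 0, so corank 2. A Groebner basis of the Jacobian ideal J(f) in C{x,y} is {x*y + y^4, x*y^2, x^2 - 5*x*y}; counting standard monomials gives mu = 6. Corank 2; j^3 = -2*x^2*y has shape L^2 M (L != M), so D-series; mu = 6 gives D_6.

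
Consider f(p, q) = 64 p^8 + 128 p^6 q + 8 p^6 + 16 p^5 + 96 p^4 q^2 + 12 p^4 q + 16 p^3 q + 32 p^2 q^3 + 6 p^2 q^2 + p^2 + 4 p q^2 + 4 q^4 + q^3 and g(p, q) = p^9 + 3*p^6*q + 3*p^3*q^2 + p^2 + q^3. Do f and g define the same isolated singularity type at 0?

Yes.

The Hessian of f at 0 is [[2, 0], [0, 0]] with rank 1, so corank 1. A Groebner basis of the Jacobian ideal J(f) in C{p,q} is {q^2, p}; counting standard monomials gives mu = 2. Corank 1: A-series; mu = 2 gives A_2. The Hessian of g at 0 is [[2, 0], [0, 0]] with rank 1, so corank 1. A Groebner basis of the Jacobian ideal J(g) in C{p,q} is {q^2, p}; counting standard monomials gives mu = 2. Corank 1: A-series; mu = 2 gives A_2. Both have type A_2, hence right-equivalent.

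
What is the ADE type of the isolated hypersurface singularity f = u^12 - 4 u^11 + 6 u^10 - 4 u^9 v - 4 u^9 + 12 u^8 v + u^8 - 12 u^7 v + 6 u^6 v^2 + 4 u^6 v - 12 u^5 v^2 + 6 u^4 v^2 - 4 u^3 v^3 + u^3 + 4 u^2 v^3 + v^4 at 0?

The Hessian of f at 0 is [[0, 0], [0, 0]] with rank 0, so corank 2. A Groebner basis of the Jacobian ideal J(f) in C{u,v} is {v^3, u^2}; counting standard monomials gives mu = 6. Corank 2; j^3 = u^3 is a perfect cube, so E-series; the 4-jet and mu = 6 give E_6.

E_6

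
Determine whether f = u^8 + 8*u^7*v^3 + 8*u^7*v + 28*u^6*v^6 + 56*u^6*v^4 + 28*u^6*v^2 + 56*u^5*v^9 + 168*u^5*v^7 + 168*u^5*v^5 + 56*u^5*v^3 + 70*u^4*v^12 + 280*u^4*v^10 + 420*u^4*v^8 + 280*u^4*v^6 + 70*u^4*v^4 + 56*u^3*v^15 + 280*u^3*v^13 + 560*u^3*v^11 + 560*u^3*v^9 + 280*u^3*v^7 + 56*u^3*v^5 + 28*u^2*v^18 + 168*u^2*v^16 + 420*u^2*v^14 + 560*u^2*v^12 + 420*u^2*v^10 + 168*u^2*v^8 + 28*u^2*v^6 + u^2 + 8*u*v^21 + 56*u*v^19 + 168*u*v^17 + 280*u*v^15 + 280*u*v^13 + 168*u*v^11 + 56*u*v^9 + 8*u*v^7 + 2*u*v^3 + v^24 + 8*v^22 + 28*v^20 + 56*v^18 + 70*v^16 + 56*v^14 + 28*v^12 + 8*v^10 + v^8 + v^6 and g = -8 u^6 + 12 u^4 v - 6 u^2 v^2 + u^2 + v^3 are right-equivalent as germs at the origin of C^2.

The Hessian of f at 0 has rank 1. Corank 1: A-series; mu = 7 gives A_7. The Hessian of g at 0 has rank 1. Corank 1: A-series; mu = 2 gives A_2. f is A_7 but g is A_2, hence not right-equivalent.

No.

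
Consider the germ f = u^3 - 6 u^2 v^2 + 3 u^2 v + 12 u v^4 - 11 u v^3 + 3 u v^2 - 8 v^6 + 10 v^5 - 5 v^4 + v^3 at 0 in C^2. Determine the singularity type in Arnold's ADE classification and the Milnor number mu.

Type E_{7}, Milnor number mu = 7.

The Hessian of f at 0 has rank 0. Corank 2; j^3 = (u + v)^3 is a perfect cube, so E-series; the 4-jet and mu = 7 give E_7.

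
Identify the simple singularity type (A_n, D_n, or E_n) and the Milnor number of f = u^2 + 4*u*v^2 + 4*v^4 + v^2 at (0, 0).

Type A1, Milnor number mu = 1.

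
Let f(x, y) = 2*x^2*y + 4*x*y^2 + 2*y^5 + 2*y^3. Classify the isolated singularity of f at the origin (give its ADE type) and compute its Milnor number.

Type D_6, Milnor number mu = 6.

The Hessian of f at 0 has rank 0. Corank 2; j^3 = 2*y*(x + y)^2 has shape L^2 M (L != M), so D-series; mu = 6 gives D_6.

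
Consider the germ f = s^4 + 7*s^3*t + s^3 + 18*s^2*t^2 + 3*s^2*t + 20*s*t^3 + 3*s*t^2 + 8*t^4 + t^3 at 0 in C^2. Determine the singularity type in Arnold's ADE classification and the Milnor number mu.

Type E_7, Milnor number mu = 7.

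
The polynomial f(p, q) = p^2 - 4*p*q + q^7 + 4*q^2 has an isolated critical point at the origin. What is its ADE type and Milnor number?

Type A6, Milnor number mu = 6.

The Hessian of f at 0 has rank 1. Corank 1: A-series; mu = 6 gives A_6.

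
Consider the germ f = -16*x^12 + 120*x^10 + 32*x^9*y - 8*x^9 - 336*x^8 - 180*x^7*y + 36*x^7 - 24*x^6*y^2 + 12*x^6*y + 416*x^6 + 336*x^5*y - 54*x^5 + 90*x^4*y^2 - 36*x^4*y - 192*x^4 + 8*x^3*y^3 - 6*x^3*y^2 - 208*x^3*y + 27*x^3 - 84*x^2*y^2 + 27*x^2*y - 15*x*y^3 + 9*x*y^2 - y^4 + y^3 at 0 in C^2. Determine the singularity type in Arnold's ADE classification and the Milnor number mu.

The Hessian of f at 0 is [[0, 0], [0, 0]] with rank 0, so corank 2. A Groebner basis of the Jacobian ideal J(f) in C{x,y} is {19683*x^2/16 + 6561*x*y/8 + y^4 + 27*y^3/16 + 2187*y^2/16, x^3 - 189*x^2/16 - 63*x*y/8 + y^3/48 - 21*y^2/16, x^2*y + 405*x^2/16 + 135*x*y/8 - 11*y^3/144 + 45*y^2/16, -81*x^2/2 + x*y^2 - 27*x*y + 5*y^3/18 - 9*y^2/2}; counting standard monomials gives mu = 7. Corank 2; j^3 = (3*x + y)^3 is a perfect cube, so E-series; the 4-jet and mu = 7 give E_7.

Type E7, Milnor number mu = 7.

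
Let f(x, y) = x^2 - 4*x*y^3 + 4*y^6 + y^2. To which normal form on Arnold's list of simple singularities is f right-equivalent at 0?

The Hessian of f at 0 is [[2, 0], [0, 2]] with rank 2, so corank 0. A Groebner basis of the Jacobian ideal J(f) in C{x,y} is {x, y}; counting standard monomials gives mu = 1. Corank 0: nondegenerate Morse point, so A_1.

A_1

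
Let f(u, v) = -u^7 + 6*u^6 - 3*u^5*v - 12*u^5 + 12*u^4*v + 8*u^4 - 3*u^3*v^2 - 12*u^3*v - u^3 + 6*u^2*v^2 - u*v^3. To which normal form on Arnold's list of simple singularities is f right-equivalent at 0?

The Hessian of f at 0 is [[0, 0], [0, 0]] with rank 0, so corank 2. A Groebner basis of the Jacobian ideal J(f) in C{u,v} is {3*u^2/4 + v^4 + v^3/4, u^3, u^2*v - u^2/4 - v^3/12, -u^2 + u*v^2 - v^3/3}; counting standard monomials gives mu = 7. Corank 2; j^3 = -u^3 is a perfect cube, so E-series; the 4-jet and mu = 7 give E_7.

E_{7}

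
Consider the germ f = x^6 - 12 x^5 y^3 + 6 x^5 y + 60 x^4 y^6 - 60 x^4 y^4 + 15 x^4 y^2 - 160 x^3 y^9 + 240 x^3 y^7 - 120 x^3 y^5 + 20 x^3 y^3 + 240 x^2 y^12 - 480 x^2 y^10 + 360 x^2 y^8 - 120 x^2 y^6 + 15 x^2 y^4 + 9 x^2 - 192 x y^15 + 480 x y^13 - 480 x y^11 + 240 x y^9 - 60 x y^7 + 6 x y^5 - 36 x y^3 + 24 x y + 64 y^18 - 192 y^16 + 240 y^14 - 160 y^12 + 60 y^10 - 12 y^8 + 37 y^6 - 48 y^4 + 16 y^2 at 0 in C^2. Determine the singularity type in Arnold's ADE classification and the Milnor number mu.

The Hessian of f at 0 has rank 1. Corank 1: A-series; mu = 5 gives A_5.

Type A5, Milnor number mu = 5.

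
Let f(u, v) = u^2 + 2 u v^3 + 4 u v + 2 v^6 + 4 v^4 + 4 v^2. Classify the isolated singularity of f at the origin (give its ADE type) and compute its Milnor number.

The Hessian of f at 0 is [[2, 4], [4, 8]] with rank 1, so corank 1. A Groebner basis of the Jacobian ideal J(f) in C{u,v} is {u*v^2 - 2*u - 4*v, u + v^3 + 2*v, u^2 + 4*u*v + 4*v^2}; counting standard monomials gives mu = 5. Corank 1: A-series; mu = 5 gives A_5.

Type A_5, Milnor number mu = 5.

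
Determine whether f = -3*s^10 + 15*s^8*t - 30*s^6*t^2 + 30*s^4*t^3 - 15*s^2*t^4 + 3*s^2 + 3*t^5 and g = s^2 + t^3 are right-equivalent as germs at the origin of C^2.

No.

The Hessian of f at 0 is [[6, 0], [0, 0]] with rank 1, so corank 1. A Groebner basis of the Jacobian ideal J(f) in C{s,t} is {t^4, s}; counting standard monomials gives mu = 4. Corank 1: A-series; mu = 4 gives A_4. The Hessian of g at 0 is [[2, 0], [0, 0]] with rank 1, so corank 1. A Groebner basis of the Jacobian ideal J(g) in C{s,t} is {t^2, s}; counting standard monomials gives mu = 2. Corank 1: A-series; mu = 2 gives A_2. f is A_4 but g is A_2, hence not right-equivalent.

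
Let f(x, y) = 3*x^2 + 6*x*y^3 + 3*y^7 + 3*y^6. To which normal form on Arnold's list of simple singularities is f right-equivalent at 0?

The Hessian of f at 0 has rank 1. Corank 1: A-series; mu = 6 gives A_6.

A6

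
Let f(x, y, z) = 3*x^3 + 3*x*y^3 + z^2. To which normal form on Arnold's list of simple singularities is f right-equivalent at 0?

E_{7}

The Hessian of f at 0 has rank 1. Corank 2; j^3 = 3*x^3 is a perfect cube, so E-series; the 4-jet and mu = 7 give E_7.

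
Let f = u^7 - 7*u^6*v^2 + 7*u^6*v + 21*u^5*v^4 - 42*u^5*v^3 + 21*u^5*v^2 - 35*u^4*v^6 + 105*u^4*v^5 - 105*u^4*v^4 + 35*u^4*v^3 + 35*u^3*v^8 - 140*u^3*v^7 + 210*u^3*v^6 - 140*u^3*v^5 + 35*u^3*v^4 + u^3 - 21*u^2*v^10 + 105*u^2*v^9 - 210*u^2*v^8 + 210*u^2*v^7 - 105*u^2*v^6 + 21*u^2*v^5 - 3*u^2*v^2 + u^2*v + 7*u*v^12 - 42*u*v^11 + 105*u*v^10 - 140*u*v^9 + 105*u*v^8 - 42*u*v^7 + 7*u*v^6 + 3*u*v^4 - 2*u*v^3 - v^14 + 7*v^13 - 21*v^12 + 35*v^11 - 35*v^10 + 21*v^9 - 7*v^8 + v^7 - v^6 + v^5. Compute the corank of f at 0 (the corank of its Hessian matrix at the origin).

2

Hessian at 0 has rank 0.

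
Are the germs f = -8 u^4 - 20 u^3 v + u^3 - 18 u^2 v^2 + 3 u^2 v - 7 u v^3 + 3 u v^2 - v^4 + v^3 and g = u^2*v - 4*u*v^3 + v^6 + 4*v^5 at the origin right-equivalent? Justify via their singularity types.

The Hessian of f at 0 has rank 0. Corank 2; j^3 = (u + v)^3 is a perfect cube, so E-series; the 4-jet and mu = 7 give E_7. The Hessian of g at 0 has rank 0. Corank 2; j^3 = u^2*v has shape L^2 M (L != M), so D-series; mu = 7 gives D_7. f is E_7 but g is D_7, hence not right-equivalent.

No.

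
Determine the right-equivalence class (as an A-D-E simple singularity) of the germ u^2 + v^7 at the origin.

The Hessian of f at 0 has rank 1. Corank 1: A-series; mu = 6 gives A_6.

A6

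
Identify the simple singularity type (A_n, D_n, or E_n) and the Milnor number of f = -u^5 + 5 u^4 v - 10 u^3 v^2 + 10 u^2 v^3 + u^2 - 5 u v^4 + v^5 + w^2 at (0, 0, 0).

Type A_{4}, Milnor number mu = 4.

The Hessian of f at 0 is [[2, 0, 0], [0, 0, 0], [0, 0, 2]] with rank 2, so corank 1. A Groebner basis of the Jacobian ideal J(f) in C{u,v,w} is {v^4, u, w}; counting standard monomials gives mu = 4. Corank 1: A-series; mu = 4 gives A_4.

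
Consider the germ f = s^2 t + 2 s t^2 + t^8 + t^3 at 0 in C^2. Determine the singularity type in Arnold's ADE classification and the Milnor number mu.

Type D9, Milnor number mu = 9.

The Hessian of f at 0 has rank 0. Corank 2; j^3 = t*(s + t)^2 has shape L^2 M (L != M), so D-series; mu = 9 gives D_9.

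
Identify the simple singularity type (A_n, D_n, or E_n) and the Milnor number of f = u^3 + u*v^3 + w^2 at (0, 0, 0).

The Hessian of f at 0 has rank 1. Corank 2; j^3 = u^3 is a perfect cube, so E-series; the 4-jet and mu = 7 give E_7.

Type E7, Milnor number mu = 7.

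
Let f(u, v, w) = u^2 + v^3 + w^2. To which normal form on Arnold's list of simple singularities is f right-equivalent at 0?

A2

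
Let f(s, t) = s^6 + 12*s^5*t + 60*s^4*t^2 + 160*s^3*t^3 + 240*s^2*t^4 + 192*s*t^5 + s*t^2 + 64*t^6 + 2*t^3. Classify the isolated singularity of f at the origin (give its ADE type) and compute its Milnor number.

The Hessian of f at 0 is [[0, 0], [0, 0]] with rank 0, so corank 2. A Groebner basis of the Jacobian ideal J(f) in C{s,t} is {s^5 + t^2/6, t^3, s*t + 2*t^2}; counting standard monomials gives mu = 7. Corank 2; j^3 = t^2*(s + 2*t) has shape L^2 M (L != M), so D-series; mu = 7 gives D_7.

Type D_{7}, Milnor number mu = 7.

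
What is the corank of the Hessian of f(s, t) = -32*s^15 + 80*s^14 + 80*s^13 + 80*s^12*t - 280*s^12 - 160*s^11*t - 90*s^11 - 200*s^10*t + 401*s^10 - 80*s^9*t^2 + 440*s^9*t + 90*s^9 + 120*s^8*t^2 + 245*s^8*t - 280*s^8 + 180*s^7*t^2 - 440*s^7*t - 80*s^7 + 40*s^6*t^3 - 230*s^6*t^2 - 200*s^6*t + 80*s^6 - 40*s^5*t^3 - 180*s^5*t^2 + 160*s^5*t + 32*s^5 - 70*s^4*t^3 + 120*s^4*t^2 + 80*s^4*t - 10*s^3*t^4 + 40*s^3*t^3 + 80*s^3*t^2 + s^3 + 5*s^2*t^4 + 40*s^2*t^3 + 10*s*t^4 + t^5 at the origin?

2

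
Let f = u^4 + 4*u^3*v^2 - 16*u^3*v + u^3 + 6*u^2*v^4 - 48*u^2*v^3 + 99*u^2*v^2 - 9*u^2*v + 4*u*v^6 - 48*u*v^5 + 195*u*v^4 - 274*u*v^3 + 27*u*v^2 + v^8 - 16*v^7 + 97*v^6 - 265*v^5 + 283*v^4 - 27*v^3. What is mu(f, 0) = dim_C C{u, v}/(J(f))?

The Hessian of f at 0 has rank 0. Corank 2; j^3 = (u - 3*v)^3 is a perfect cube, so E-series; the 4-jet and mu = 6 give E_6.

6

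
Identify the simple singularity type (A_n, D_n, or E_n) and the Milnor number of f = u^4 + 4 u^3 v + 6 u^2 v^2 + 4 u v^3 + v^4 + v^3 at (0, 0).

Type E_6, Milnor number mu = 6.

The Hessian of f at 0 has rank 0. Corank 2; j^3 = v^3 is a perfect cube, so E-series; the 4-jet and mu = 6 give E_6.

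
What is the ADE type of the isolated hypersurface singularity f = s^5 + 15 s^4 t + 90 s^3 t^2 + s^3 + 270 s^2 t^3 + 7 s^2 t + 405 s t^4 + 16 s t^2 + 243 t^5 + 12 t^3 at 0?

D_{6}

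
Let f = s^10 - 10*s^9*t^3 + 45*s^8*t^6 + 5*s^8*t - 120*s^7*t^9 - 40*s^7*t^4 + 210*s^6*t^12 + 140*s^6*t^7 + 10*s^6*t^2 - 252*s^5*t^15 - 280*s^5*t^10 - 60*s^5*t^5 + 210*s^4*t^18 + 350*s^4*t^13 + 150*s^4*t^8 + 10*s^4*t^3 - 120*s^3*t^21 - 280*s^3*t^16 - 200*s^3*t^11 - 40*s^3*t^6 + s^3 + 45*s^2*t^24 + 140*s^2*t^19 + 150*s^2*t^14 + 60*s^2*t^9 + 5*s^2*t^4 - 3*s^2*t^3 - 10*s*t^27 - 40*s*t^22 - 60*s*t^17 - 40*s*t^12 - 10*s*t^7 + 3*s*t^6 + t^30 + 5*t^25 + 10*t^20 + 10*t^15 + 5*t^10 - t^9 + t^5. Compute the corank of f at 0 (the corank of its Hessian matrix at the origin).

2

Hessian at 0 has rank 0.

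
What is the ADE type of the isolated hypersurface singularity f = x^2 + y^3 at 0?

A2

The Hessian of f at 0 has rank 1. Corank 1: A-series; mu = 2 gives A_2.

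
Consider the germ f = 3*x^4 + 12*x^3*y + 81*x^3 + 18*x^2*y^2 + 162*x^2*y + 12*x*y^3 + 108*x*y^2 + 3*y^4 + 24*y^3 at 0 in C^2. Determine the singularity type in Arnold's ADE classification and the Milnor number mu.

The Hessian of f at 0 has rank 0. Corank 2; j^3 = 3*(3*x + 2*y)^3 is a perfect cube, so E-series; the 4-jet and mu = 6 give E_6.

Type E6, Milnor number mu = 6.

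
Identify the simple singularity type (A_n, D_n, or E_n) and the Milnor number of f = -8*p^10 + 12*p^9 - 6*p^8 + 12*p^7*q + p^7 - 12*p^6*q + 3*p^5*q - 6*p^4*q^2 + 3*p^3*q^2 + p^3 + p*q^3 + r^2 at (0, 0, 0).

Type E_{7}, Milnor number mu = 7.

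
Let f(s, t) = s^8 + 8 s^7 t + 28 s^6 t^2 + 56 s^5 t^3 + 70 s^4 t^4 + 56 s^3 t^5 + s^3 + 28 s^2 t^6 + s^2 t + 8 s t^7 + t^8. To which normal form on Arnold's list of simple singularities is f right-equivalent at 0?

D9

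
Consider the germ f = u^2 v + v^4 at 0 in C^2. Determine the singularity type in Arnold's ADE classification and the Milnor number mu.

Type D_{5}, Milnor number mu = 5.

The Hessian of f at 0 has rank 0. Corank 2; j^3 = u^2*v has shape L^2 M (L != M), so D-series; mu = 5 gives D_5.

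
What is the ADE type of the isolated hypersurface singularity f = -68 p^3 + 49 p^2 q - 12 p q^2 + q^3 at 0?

D_4

The Hessian of f at 0 has rank 0. Corank 2; j^3 = -(4*p - q)*(17*p^2 - 8*p*q + q^2) splits into three distinct lines over C (the quadratic factor has nonzero discriminant), so D_4.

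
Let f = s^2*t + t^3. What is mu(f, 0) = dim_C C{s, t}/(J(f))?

The Hessian of f at 0 is [[0, 0], [0, 0]] with rank 0, so corank 2. A Groebner basis of the Jacobian ideal J(f) in C{s,t} is {t^3, s^2 + 3*t^2, s*t}; counting standard monomials gives mu = 4. Corank 2; j^3 = t*(s^2 + t^2) splits into three distinct lines over C (the quadratic factor has nonzero discriminant), so D_4.

4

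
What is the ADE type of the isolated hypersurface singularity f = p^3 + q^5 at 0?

The Hessian of f at 0 has rank 0. Corank 2; j^3 = p^3 is a perfect cube, so E-series; the 5-jet and mu = 8 give E_8.

E8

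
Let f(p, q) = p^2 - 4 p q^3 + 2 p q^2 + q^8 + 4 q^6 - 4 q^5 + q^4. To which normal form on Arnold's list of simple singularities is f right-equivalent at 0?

The Hessian of f at 0 is [[2, 0], [0, 0]] with rank 1, so corank 1. A Groebner basis of the Jacobian ideal J(f) in C{p,q} is {p^3 + p^2/4 + p*q^2/2 + p*q/8 + p/16 + q^2/16, p^2*q + p^2 + 3*p*q^2/2 + p*q/4 + p/8 + q^2/8, -p/2 + q^3 - q^2/2}; counting standard monomials gives mu = 7. Corank 1: A-series; mu = 7 gives A_7.

A_{7}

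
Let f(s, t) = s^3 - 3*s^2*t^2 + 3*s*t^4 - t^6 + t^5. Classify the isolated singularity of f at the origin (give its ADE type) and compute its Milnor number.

The Hessian of f at 0 has rank 0. Corank 2; j^3 = s^3 is a perfect cube, so E-series; the 5-jet and mu = 8 give E_8.

Type E_{8}, Milnor number mu = 8.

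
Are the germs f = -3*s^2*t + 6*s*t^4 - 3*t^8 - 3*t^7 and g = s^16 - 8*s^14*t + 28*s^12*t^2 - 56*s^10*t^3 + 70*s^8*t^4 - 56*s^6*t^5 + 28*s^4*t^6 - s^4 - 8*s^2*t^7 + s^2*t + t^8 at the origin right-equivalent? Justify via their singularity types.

Yes.

The Hessian of f at 0 is [[0, 0], [0, 0]] with rank 0, so corank 2. A Groebner basis of the Jacobian ideal J(f) in C{s,t} is {s^2*t^2, -8*s^2*t - s^2 + s*t^3, -s*t + t^4, s^3}; counting standard monomials gives mu = 9. Corank 2; j^3 = -3*s^2*t has shape L^2 M (L != M), so D-series; mu = 9 gives D_9. The Hessian of g at 0 is [[0, 0], [0, 0]] with rank 0, so corank 2. A Groebner basis of the Jacobian ideal J(g) in C{s,t} is {s^2/8 + t^7, s^3, s*t}; counting standard monomials gives mu = 9. Corank 2; j^3 = s^2*t has shape L^2 M (L != M), so D-series; mu = 9 gives D_9. Both have type D_9, hence right-equivalent.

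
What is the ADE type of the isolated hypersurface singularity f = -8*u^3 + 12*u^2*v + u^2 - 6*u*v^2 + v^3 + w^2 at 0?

A_2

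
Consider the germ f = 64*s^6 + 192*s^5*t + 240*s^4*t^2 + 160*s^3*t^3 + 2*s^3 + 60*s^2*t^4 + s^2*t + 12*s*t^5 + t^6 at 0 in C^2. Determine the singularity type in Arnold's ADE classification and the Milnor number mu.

Type D7, Milnor number mu = 7.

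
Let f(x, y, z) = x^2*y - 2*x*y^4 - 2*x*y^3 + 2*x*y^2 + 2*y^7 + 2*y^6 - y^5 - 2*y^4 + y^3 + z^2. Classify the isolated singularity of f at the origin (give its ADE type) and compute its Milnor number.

Type D8, Milnor number mu = 8.

The Hessian of f at 0 has rank 1. Corank 2; j^3 = y*(x + y)^2 has shape L^2 M (L != M), so D-series; mu = 8 gives D_8.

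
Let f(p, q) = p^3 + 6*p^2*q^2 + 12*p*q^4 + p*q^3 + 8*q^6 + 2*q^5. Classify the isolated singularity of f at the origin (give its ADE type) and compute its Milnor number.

The Hessian of f at 0 has rank 0. Corank 2; j^3 = p^3 is a perfect cube, so E-series; the 4-jet and mu = 7 give E_7.

Type E_{7}, Milnor number mu = 7.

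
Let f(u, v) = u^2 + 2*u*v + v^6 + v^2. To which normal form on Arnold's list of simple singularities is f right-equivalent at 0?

A5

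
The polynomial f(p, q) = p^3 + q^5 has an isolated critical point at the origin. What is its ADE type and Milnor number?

Type E_8, Milnor number mu = 8.

The Hessian of f at 0 is [[0, 0], [0, 0]] with rank 0, so corank 2. A Groebner basis of the Jacobian ideal J(f) in C{p,q} is {q^4, p^2}; counting standard monomials gives mu = 8. Corank 2; j^3 = p^3 is a perfect cube, so E-series; the 5-jet and mu = 8 give E_8.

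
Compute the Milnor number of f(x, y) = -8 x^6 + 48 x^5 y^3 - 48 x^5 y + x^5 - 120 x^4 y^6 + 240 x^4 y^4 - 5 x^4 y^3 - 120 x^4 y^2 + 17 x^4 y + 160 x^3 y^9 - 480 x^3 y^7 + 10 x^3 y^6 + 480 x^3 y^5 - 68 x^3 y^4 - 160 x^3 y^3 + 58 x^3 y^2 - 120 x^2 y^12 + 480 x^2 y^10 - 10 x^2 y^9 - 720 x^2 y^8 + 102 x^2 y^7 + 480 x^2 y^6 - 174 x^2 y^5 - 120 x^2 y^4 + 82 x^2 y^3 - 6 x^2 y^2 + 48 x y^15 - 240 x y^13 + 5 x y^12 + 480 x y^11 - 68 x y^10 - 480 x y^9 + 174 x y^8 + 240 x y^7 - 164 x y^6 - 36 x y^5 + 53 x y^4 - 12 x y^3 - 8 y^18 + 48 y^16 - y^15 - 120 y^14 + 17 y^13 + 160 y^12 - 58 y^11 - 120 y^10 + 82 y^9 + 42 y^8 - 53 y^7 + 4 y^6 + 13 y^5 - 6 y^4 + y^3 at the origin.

8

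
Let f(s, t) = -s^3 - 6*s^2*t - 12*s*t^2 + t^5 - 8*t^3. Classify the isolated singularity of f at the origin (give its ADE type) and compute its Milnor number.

The Hessian of f at 0 has rank 0. Corank 2; j^3 = -(s + 2*t)^3 is a perfect cube, so E-series; the 5-jet and mu = 8 give E_8.

Type E_8, Milnor number mu = 8.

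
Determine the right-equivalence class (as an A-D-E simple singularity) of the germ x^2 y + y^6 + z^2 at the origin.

D7

The Hessian of f at 0 has rank 1. Corank 2; j^3 = x^2*y has shape L^2 M (L != M), so D-series; mu = 7 gives D_7.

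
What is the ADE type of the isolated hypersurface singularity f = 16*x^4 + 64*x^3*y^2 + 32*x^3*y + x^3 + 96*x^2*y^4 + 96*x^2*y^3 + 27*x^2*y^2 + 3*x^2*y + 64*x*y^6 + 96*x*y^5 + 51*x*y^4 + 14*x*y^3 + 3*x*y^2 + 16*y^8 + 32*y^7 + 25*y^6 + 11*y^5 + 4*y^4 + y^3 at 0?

The Hessian of f at 0 is [[0, 0], [0, 0]] with rank 0, so corank 2. A Groebner basis of the Jacobian ideal J(f) in C{x,y} is {x^3 - 3*x^2/2 - 3*x*y - 3*y^2/2, x^2*y + 2*x^2 + 4*x*y + 2*y^2, -5*x^2/2 + x*y^2 - 5*x*y - 5*y^2/2, 3*x^2 + 6*x*y + y^3 + 3*y^2}; counting standard monomials gives mu = 6. Corank 2; j^3 = (x + y)^3 is a perfect cube, so E-series; the 4-jet and mu = 6 give E_6.

E6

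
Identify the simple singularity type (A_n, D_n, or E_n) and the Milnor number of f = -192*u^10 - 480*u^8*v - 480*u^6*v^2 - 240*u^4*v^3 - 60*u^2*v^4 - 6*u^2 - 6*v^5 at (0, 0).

Type A4, Milnor number mu = 4.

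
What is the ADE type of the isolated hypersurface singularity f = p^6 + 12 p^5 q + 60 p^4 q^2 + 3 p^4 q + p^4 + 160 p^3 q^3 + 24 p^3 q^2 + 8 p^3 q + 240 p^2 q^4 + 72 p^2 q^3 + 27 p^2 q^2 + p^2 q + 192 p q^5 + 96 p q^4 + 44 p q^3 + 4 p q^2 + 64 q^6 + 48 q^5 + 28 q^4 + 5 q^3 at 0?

D_{4}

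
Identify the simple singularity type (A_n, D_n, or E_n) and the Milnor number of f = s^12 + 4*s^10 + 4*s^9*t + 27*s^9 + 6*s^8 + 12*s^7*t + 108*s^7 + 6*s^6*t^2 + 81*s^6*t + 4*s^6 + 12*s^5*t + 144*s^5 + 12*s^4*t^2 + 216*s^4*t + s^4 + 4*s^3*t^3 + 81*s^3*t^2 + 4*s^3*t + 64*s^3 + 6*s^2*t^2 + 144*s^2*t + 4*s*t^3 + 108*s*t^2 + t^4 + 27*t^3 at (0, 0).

The Hessian of f at 0 has rank 0. Corank 2; j^3 = (4*s + 3*t)^3 is a perfect cube, so E-series; the 4-jet and mu = 6 give E_6.

Type E_6, Milnor number mu = 6.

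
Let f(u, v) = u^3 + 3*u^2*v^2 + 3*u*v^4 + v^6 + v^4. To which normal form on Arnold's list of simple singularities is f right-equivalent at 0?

E_{6}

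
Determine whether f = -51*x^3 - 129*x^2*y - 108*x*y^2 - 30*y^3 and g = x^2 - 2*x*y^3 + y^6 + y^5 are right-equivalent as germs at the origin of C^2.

No.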